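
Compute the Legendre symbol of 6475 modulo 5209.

(6475/5209)
  = (1266/5209)    [6475 ≡ 1266 mod 5209]
  = (633/5209)    [5209 ≡ 1 mod 8 ⇒ (2/5209) = +1]
  = (5209/633)    [QR: 633 ≡ 1 mod 4, sign kept]
  = (145/633)    [5209 ≡ 145 mod 633]
  = (633/145)    [QR: 145 ≡ 1 mod 4, sign kept]
  = (53/145)    [633 ≡ 53 mod 145]
  = (145/53)    [QR: 53 ≡ 1 mod 4, sign kept]
  = (39/53)    [145 ≡ 39 mod 53]
  = (53/39)    [QR: 53 ≡ 1 mod 4, sign kept]
  = (14/39)    [53 ≡ 14 mod 39]
  = (7/39)    [39 ≡ 7 mod 8 ⇒ (2/39) = +1]
  = -(39/7)    [QR: both ≡ 3 mod 4, sign flips]
  = -(4/7)    [39 ≡ 4 mod 7]
  = -(1/7)    [7 ≡ 7 mod 8 ⇒ (2/7)^2 = +1]
  = -1    [(1/7) = 1]

-1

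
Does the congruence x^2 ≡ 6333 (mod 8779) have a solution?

yes

6333 ≡ 1 (mod 4), so quadratic reciprocity gives (6333/8779) = (8779/6333). Reduce: 8779 ≡ 2446 (mod 6333). Now have (2446/6333).
Factor out 2: 2446 = 2·1223. Since 6333 ≡ 5 (mod 8), (2/6333) = -1. Now have -(1223/6333).
6333 ≡ 1 (mod 4), so quadratic reciprocity gives (1223/6333) = (6333/1223). Reduce: 6333 ≡ 218 (mod 1223). Now have -(218/1223).
Factor out 2: 218 = 2·109. Since 1223 ≡ 7 (mod 8), (2/1223) = +1. Now have -(109/1223).
109 ≡ 1 (mod 4), so quadratic reciprocity gives (109/1223) = (1223/109). Reduce: 1223 ≡ 24 (mod 109). Now have -(24/109).
Factor out 2: 24 = 2^3·3. Since 109 ≡ 5 (mod 8), (2/109) = -1, and (2/109)^3 = -1. Now have (3/109).
109 ≡ 1 (mod 4), so quadratic reciprocity gives (3/109) = (109/3). Reduce: 109 ≡ 1 (mod 3). Now have (1/3).
(1/3) = 1. Collecting the sign factors: 1.
The Legendre symbol is 1, so x^2 ≡ 6333 (mod 8779) has solution.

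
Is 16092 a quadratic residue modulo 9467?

(16092/9467)
  = (6625/9467)    [16092 ≡ 6625 mod 9467]
  = (9467/6625)    [QR: 6625 ≡ 1 mod 4, sign kept]
  = (2842/6625)    [9467 ≡ 2842 mod 6625]
  = (1421/6625)    [6625 ≡ 1 mod 8 ⇒ (2/6625) = +1]
  = (6625/1421)    [QR: 1421 ≡ 1 mod 4, sign kept]
  = (941/1421)    [6625 ≡ 941 mod 1421]
  = (1421/941)    [QR: 941 ≡ 1 mod 4, sign kept]
  = (480/941)    [1421 ≡ 480 mod 941]
  = -(15/941)    [941 ≡ 5 mod 8 ⇒ (2/941)^5 = -1]
  = -(941/15)    [QR: 941 ≡ 1 mod 4, sign kept]
  = -(11/15)    [941 ≡ 11 mod 15]
  = (15/11)    [QR: both ≡ 3 mod 4, sign flips]
  = (4/11)    [15 ≡ 4 mod 11]
  = (1/11)    [11 ≡ 3 mod 8 ⇒ (2/11)^2 = +1]
  = 1    [(1/11) = 1]
The Legendre symbol is 1, so x^2 ≡ 16092 (mod 9467) has solution.

yes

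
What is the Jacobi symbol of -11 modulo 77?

(-11/77)
  = (66/77)    [-11 ≡ 66 mod 77]
  = -(33/77)    [77 ≡ 5 mod 8 ⇒ (2/77) = -1]
  = -(77/33)    [QR: 33 ≡ 1 mod 4, sign kept]
  = -(11/33)    [77 ≡ 11 mod 33]
  = -(33/11)    [QR: 33 ≡ 1 mod 4, sign kept]
  = -(0/11)    [33 ≡ 0 mod 11]
  = 0    [numerator 0, gcd > 1]

0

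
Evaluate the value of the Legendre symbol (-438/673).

Reduce the numerator: -438 ≡ 235 (mod 673), so (-438/673) = (235/673).
673 ≡ 1 (mod 4), so quadratic reciprocity gives (235/673) = (673/235). Reduce: 673 ≡ 203 (mod 235). Now have (203/235).
Both 203 ≡ 3 and 235 ≡ 3 (mod 4), so reciprocity gives (203/235) = -(235/203). Reduce: 235 ≡ 32 (mod 203). Now have -(32/203).
Factor out 2: 32 = 2^5. Since 203 ≡ 3 (mod 8), (2/203) = -1, and (2/203)^5 = -1. Now have (1/203).
(1/203) = 1. Collecting the sign factors: 1.

1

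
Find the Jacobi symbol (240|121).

1

(240|121)
  = (119|121)    [240 ≡ 119 mod 121]
  = (121|119)    [QR: 121 ≡ 1 mod 4, sign kept]
  = (2|119)    [121 ≡ 2 mod 119]
  = (1|119)    [119 ≡ 7 mod 8 ⇒ (2|119) = +1]
  = 1    [(1|119) = 1]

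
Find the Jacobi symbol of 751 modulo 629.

-1

(751/629)
  = (122/629)    [751 ≡ 122 mod 629]
  = -(61/629)    [629 ≡ 5 mod 8 ⇒ (2/629) = -1]
  = -(629/61)    [QR: 61 ≡ 1 mod 4, sign kept]
  = -(19/61)    [629 ≡ 19 mod 61]
  = -(61/19)    [QR: 61 ≡ 1 mod 4, sign kept]
  = -(4/19)    [61 ≡ 4 mod 19]
  = -(1/19)    [19 ≡ 3 mod 8 ⇒ (2/19)^2 = +1]
  = -1    [(1/19) = 1]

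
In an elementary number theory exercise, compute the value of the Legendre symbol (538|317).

1

(538|317)
  = (221|317)    [538 ≡ 221 mod 317]
  = (317|221)    [QR: 221 ≡ 1 mod 4, sign kept]
  = (96|221)    [317 ≡ 96 mod 221]
  = -(3|221)    [221 ≡ 5 mod 8 ⇒ (2|221)^5 = -1]
  = -(221|3)    [QR: 221 ≡ 1 mod 4, sign kept]
  = -(2|3)    [221 ≡ 2 mod 3]
  = (1|3)    [3 ≡ 3 mod 8 ⇒ (2|3) = -1]
  = 1    [(1|3) = 1]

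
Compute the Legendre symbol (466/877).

(466/877)
  = -(233/877)    [877 ≡ 5 mod 8 ⇒ (2/877) = -1]
  = -(877/233)    [QR: 233 ≡ 1 mod 4, sign kept]
  = -(178/233)    [877 ≡ 178 mod 233]
  = -(89/233)    [233 ≡ 1 mod 8 ⇒ (2/233) = +1]
  = -(233/89)    [QR: 89 ≡ 1 mod 4, sign kept]
  = -(55/89)    [233 ≡ 55 mod 89]
  = -(89/55)    [QR: 89 ≡ 1 mod 4, sign kept]
  = -(34/55)    [89 ≡ 34 mod 55]
  = -(17/55)    [55 ≡ 7 mod 8 ⇒ (2/55) = +1]
  = -(55/17)    [QR: 17 ≡ 1 mod 4, sign kept]
  = -(4/17)    [55 ≡ 4 mod 17]
  = -(1/17)    [17 ≡ 1 mod 8 ⇒ (2/17)^2 = +1]
  = -1    [(1/17) = 1]

-1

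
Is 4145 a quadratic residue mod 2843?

yes

Reduce the numerator: 4145 ≡ 1302 (mod 2843), so (4145/2843) = (1302/2843).
Factor out 2: 1302 = 2·651. Since 2843 ≡ 3 (mod 8), (2/2843) = -1. Now have -(651/2843).
Both 651 ≡ 3 and 2843 ≡ 3 (mod 4), so reciprocity gives (651/2843) = -(2843/651). Reduce: 2843 ≡ 239 (mod 651). Now have (239/651).
Both 239 ≡ 3 and 651 ≡ 3 (mod 4), so reciprocity gives (239/651) = -(651/239). Reduce: 651 ≡ 173 (mod 239). Now have -(173/239).
173 ≡ 1 (mod 4), so quadratic reciprocity gives (173/239) = (239/173). Reduce: 239 ≡ 66 (mod 173). Now have -(66/173).
Factor out 2: 66 = 2·33. Since 173 ≡ 5 (mod 8), (2/173) = -1. Now have (33/173).
33 ≡ 1 (mod 4), so quadratic reciprocity gives (33/173) = (173/33). Reduce: 173 ≡ 8 (mod 33). Now have (8/33).
Factor out 2: 8 = 2^3. Since 33 ≡ 1 (mod 8), (2/33) = +1, and (2/33)^3 = +1. Now have (1/33).
(1/33) = 1. Collecting the sign factors: 1.
(4145/2843) = 1, and 2843 is prime, so 4145 is a quadratic residue mod 2843.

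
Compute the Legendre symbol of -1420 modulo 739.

1

Reduce the numerator: -1420 ≡ 58 (mod 739), so (-1420/739) = (58/739).
Factor out 2: 58 = 2·29. Since 739 ≡ 3 (mod 8), (2/739) = -1. Now have -(29/739).
29 ≡ 1 (mod 4), so quadratic reciprocity gives (29/739) = (739/29). Reduce: 739 ≡ 14 (mod 29). Now have -(14/29).
Factor out 2: 14 = 2·7. Since 29 ≡ 5 (mod 8), (2/29) = -1. Now have (7/29).
29 ≡ 1 (mod 4), so quadratic reciprocity gives (7/29) = (29/7). Reduce: 29 ≡ 1 (mod 7). Now have (1/7).
(1/7) = 1. Collecting the sign factors: 1.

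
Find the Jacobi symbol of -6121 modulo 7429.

(-6121 / 7429)
  = (1308 / 7429)    [-6121 ≡ 1308 mod 7429]
  = (327 / 7429)    [7429 ≡ 5 mod 8 ⇒ (2 / 7429)^2 = +1]
  = (7429 / 327)    [QR: 7429 ≡ 1 mod 4, sign kept]
  = (235 / 327)    [7429 ≡ 235 mod 327]
  = -(327 / 235)    [QR: both ≡ 3 mod 4, sign flips]
  = -(92 / 235)    [327 ≡ 92 mod 235]
  = -(23 / 235)    [235 ≡ 3 mod 8 ⇒ (2 / 235)^2 = +1]
  = (235 / 23)    [QR: both ≡ 3 mod 4, sign flips]
  = (5 / 23)    [235 ≡ 5 mod 23]
  = (23 / 5)    [QR: 5 ≡ 1 mod 4, sign kept]
  = (3 / 5)    [23 ≡ 3 mod 5]
  = (5 / 3)    [QR: 5 ≡ 1 mod 4, sign kept]
  = (2 / 3)    [5 ≡ 2 mod 3]
  = -(1 / 3)    [3 ≡ 3 mod 8 ⇒ (2 / 3) = -1]
  = -1    [(1 / 3) = 1]

-1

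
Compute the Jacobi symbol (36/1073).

Factor out 2: 36 = 2^2·9. Since 1073 ≡ 1 (mod 8), (2/1073) = +1, and (2/1073)^2 = +1. Now have (9/1073).
9 ≡ 1 (mod 4), so quadratic reciprocity gives (9/1073) = (1073/9). Reduce: 1073 ≡ 2 (mod 9). Now have (2/9).
Factor out 2: 2 = 2. Since 9 ≡ 1 (mod 8), (2/9) = +1. Now have (1/9).
(1/9) = 1. Collecting the sign factors: 1.

1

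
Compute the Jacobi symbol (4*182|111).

By multiplicativity, (4·182|111) = (4|111)·(182|111).
First factor (4|111):
Factor out 2: 4 = 2^2. Since 111 ≡ 7 (mod 8), (2|111) = +1, and (2|111)^2 = +1. Now have (1|111).
(1|111) = 1. Collecting the sign factors: 1.
Second factor (182|111):
Reduce the numerator: 182 ≡ 71 (mod 111), so (182|111) = (71|111).
Both 71 ≡ 3 and 111 ≡ 3 (mod 4), so reciprocity gives (71|111) = -(111|71). Reduce: 111 ≡ 40 (mod 71). Now have -(40|71).
Factor out 2: 40 = 2^3·5. Since 71 ≡ 7 (mod 8), (2|71) = +1, and (2|71)^3 = +1. Now have -(5|71).
5 ≡ 1 (mod 4), so quadratic reciprocity gives (5|71) = (71|5). Reduce: 71 ≡ 1 (mod 5). Now have -(1|5).
(1|5) = 1. Collecting the sign factors: -1.
Product: (1)·(-1) = -1.

-1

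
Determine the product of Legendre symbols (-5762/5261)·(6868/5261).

By multiplicativity, (-5762·6868/5261) = (-5762/5261)·(6868/5261).
First factor (-5762/5261):
Reduce the numerator: -5762 ≡ 4760 (mod 5261), so (-5762/5261) = (4760/5261).
Factor out 2: 4760 = 2^3·595. Since 5261 ≡ 5 (mod 8), (2/5261) = -1, and (2/5261)^3 = -1. Now have -(595/5261).
5261 ≡ 1 (mod 4), so quadratic reciprocity gives (595/5261) = (5261/595). Reduce: 5261 ≡ 501 (mod 595). Now have -(501/595).
501 ≡ 1 (mod 4), so quadratic reciprocity gives (501/595) = (595/501). Reduce: 595 ≡ 94 (mod 501). Now have -(94/501).
Factor out 2: 94 = 2·47. Since 501 ≡ 5 (mod 8), (2/501) = -1. Now have (47/501).
501 ≡ 1 (mod 4), so quadratic reciprocity gives (47/501) = (501/47). Reduce: 501 ≡ 31 (mod 47). Now have (31/47).
Both 31 ≡ 3 and 47 ≡ 3 (mod 4), so reciprocity gives (31/47) = -(47/31). Reduce: 47 ≡ 16 (mod 31). Now have -(16/31).
Factor out 2: 16 = 2^4. Since 31 ≡ 7 (mod 8), (2/31) = +1, and (2/31)^4 = +1. Now have -(1/31).
(1/31) = 1. Collecting the sign factors: -1.
Second factor (6868/5261):
Reduce the numerator: 6868 ≡ 1607 (mod 5261), so (6868/5261) = (1607/5261).
5261 ≡ 1 (mod 4), so quadratic reciprocity gives (1607/5261) = (5261/1607). Reduce: 5261 ≡ 440 (mod 1607). Now have (440/1607).
Factor out 2: 440 = 2^3·55. Since 1607 ≡ 7 (mod 8), (2/1607) = +1, and (2/1607)^3 = +1. Now have (55/1607).
Both 55 ≡ 3 and 1607 ≡ 3 (mod 4), so reciprocity gives (55/1607) = -(1607/55). Reduce: 1607 ≡ 12 (mod 55). Now have -(12/55).
Factor out 2: 12 = 2^2·3. Since 55 ≡ 7 (mod 8), (2/55) = +1, and (2/55)^2 = +1. Now have -(3/55).
Both 3 ≡ 3 and 55 ≡ 3 (mod 4), so reciprocity gives (3/55) = -(55/3). Reduce: 55 ≡ 1 (mod 3). Now have (1/3).
(1/3) = 1. Collecting the sign factors: 1.
Product: (-1)·(1) = -1.

-1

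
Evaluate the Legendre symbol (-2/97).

1

Reduce the numerator: -2 ≡ 95 (mod 97), so (-2/97) = (95/97).
97 ≡ 1 (mod 4), so quadratic reciprocity gives (95/97) = (97/95). Reduce: 97 ≡ 2 (mod 95). Now have (2/95).
Factor out 2: 2 = 2. Since 95 ≡ 7 (mod 8), (2/95) = +1. Now have (1/95).
(1/95) = 1. Collecting the sign factors: 1.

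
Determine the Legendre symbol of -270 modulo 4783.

Pull out -1: (-270 / 4783) = (-1 / 4783)·(270 / 4783). Since 4783 ≡ 3 (mod 4), (-1 / 4783) = -1. Now have -(270 / 4783).
Factor out 2: 270 = 2·135. Since 4783 ≡ 7 (mod 8), (2 / 4783) = +1. Now have -(135 / 4783).
Both 135 ≡ 3 and 4783 ≡ 3 (mod 4), so reciprocity gives (135 / 4783) = -(4783 / 135). Reduce: 4783 ≡ 58 (mod 135). Now have (58 / 135).
Factor out 2: 58 = 2·29. Since 135 ≡ 7 (mod 8), (2 / 135) = +1. Now have (29 / 135).
29 ≡ 1 (mod 4), so quadratic reciprocity gives (29 / 135) = (135 / 29). Reduce: 135 ≡ 19 (mod 29). Now have (19 / 29).
29 ≡ 1 (mod 4), so quadratic reciprocity gives (19 / 29) = (29 / 19). Reduce: 29 ≡ 10 (mod 19). Now have (10 / 19).
Factor out 2: 10 = 2·5. Since 19 ≡ 3 (mod 8), (2 / 19) = -1. Now have -(5 / 19).
5 ≡ 1 (mod 4), so quadratic reciprocity gives (5 / 19) = (19 / 5). Reduce: 19 ≡ 4 (mod 5). Now have -(4 / 5).
Factor out 2: 4 = 2^2. Since 5 ≡ 5 (mod 8), (2 / 5) = -1, and (2 / 5)^2 = +1. Now have -(1 / 5).
(1 / 5) = 1. Collecting the sign factors: -1.

-1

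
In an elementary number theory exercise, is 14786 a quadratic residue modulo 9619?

Reduce the numerator: 14786 ≡ 5167 (mod 9619), so (14786|9619) = (5167|9619).
Both 5167 ≡ 3 and 9619 ≡ 3 (mod 4), so reciprocity gives (5167|9619) = -(9619|5167). Reduce: 9619 ≡ 4452 (mod 5167). Now have -(4452|5167).
Factor out 2: 4452 = 2^2·1113. Since 5167 ≡ 7 (mod 8), (2|5167) = +1, and (2|5167)^2 = +1. Now have -(1113|5167).
1113 ≡ 1 (mod 4), so quadratic reciprocity gives (1113|5167) = (5167|1113). Reduce: 5167 ≡ 715 (mod 1113). Now have -(715|1113).
1113 ≡ 1 (mod 4), so quadratic reciprocity gives (715|1113) = (1113|715). Reduce: 1113 ≡ 398 (mod 715). Now have -(398|715).
Factor out 2: 398 = 2·199. Since 715 ≡ 3 (mod 8), (2|715) = -1. Now have (199|715).
Both 199 ≡ 3 and 715 ≡ 3 (mod 4), so reciprocity gives (199|715) = -(715|199). Reduce: 715 ≡ 118 (mod 199). Now have -(118|199).
Factor out 2: 118 = 2·59. Since 199 ≡ 7 (mod 8), (2|199) = +1. Now have -(59|199).
Both 59 ≡ 3 and 199 ≡ 3 (mod 4), so reciprocity gives (59|199) = -(199|59). Reduce: 199 ≡ 22 (mod 59). Now have (22|59).
Factor out 2: 22 = 2·11. Since 59 ≡ 3 (mod 8), (2|59) = -1. Now have -(11|59).
Both 11 ≡ 3 and 59 ≡ 3 (mod 4), so reciprocity gives (11|59) = -(59|11). Reduce: 59 ≡ 4 (mod 11). Now have (4|11).
Factor out 2: 4 = 2^2. Since 11 ≡ 3 (mod 8), (2|11) = -1, and (2|11)^2 = +1. Now have (1|11).
(1|11) = 1. Collecting the sign factors: 1.
The Legendre symbol is 1, so x^2 ≡ 14786 (mod 9619) has solution.

yes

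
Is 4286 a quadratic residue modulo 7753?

no

Factor out 2: 4286 = 2·2143. Since 7753 ≡ 1 (mod 8), (2/7753) = +1. Now have (2143/7753).
7753 ≡ 1 (mod 4), so quadratic reciprocity gives (2143/7753) = (7753/2143). Reduce: 7753 ≡ 1324 (mod 2143). Now have (1324/2143).
Factor out 2: 1324 = 2^2·331. Since 2143 ≡ 7 (mod 8), (2/2143) = +1, and (2/2143)^2 = +1. Now have (331/2143).
Both 331 ≡ 3 and 2143 ≡ 3 (mod 4), so reciprocity gives (331/2143) = -(2143/331). Reduce: 2143 ≡ 157 (mod 331). Now have -(157/331).
157 ≡ 1 (mod 4), so quadratic reciprocity gives (157/331) = (331/157). Reduce: 331 ≡ 17 (mod 157). Now have -(17/157).
17 ≡ 1 (mod 4), so quadratic reciprocity gives (17/157) = (157/17). Reduce: 157 ≡ 4 (mod 17). Now have -(4/17).
Factor out 2: 4 = 2^2. Since 17 ≡ 1 (mod 8), (2/17) = +1, and (2/17)^2 = +1. Now have -(1/17).
(1/17) = 1. Collecting the sign factors: -1.
The Legendre symbol is -1, so x^2 ≡ 4286 (mod 7753) has no solution.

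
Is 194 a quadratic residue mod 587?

yes

(194|587)
  = -(97|587)    [587 ≡ 3 mod 8 ⇒ (2|587) = -1]
  = -(587|97)    [QR: 97 ≡ 1 mod 4, sign kept]
  = -(5|97)    [587 ≡ 5 mod 97]
  = -(97|5)    [QR: 5 ≡ 1 mod 4, sign kept]
  = -(2|5)    [97 ≡ 2 mod 5]
  = (1|5)    [5 ≡ 5 mod 8 ⇒ (2|5) = -1]
  = 1    [(1|5) = 1]
(194|587) = 1, and 587 is prime, so 194 is a quadratic residue mod 587.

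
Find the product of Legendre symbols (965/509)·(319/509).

-1

By multiplicativity, (965·319/509) = (965/509)·(319/509).
First factor (965/509):
Reduce the numerator: 965 ≡ 456 (mod 509), so (965/509) = (456/509).
Factor out 2: 456 = 2^3·57. Since 509 ≡ 5 (mod 8), (2/509) = -1, and (2/509)^3 = -1. Now have -(57/509).
57 ≡ 1 (mod 4), so quadratic reciprocity gives (57/509) = (509/57). Reduce: 509 ≡ 53 (mod 57). Now have -(53/57).
53 ≡ 1 (mod 4), so quadratic reciprocity gives (53/57) = (57/53). Reduce: 57 ≡ 4 (mod 53). Now have -(4/53).
Factor out 2: 4 = 2^2. Since 53 ≡ 5 (mod 8), (2/53) = -1, and (2/53)^2 = +1. Now have -(1/53).
(1/53) = 1. Collecting the sign factors: -1.
Second factor (319/509):
509 ≡ 1 (mod 4), so quadratic reciprocity gives (319/509) = (509/319). Reduce: 509 ≡ 190 (mod 319). Now have (190/319).
Factor out 2: 190 = 2·95. Since 319 ≡ 7 (mod 8), (2/319) = +1. Now have (95/319).
Both 95 ≡ 3 and 319 ≡ 3 (mod 4), so reciprocity gives (95/319) = -(319/95). Reduce: 319 ≡ 34 (mod 95). Now have -(34/95).
Factor out 2: 34 = 2·17. Since 95 ≡ 7 (mod 8), (2/95) = +1. Now have -(17/95).
17 ≡ 1 (mod 4), so quadratic reciprocity gives (17/95) = (95/17). Reduce: 95 ≡ 10 (mod 17). Now have -(10/17).
Factor out 2: 10 = 2·5. Since 17 ≡ 1 (mod 8), (2/17) = +1. Now have -(5/17).
5 ≡ 1 (mod 4), so quadratic reciprocity gives (5/17) = (17/5). Reduce: 17 ≡ 2 (mod 5). Now have -(2/5).
Factor out 2: 2 = 2. Since 5 ≡ 5 (mod 8), (2/5) = -1. Now have (1/5).
(1/5) = 1. Collecting the sign factors: 1.
Product: (-1)·(1) = -1.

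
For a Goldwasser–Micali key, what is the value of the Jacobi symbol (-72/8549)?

-1

Pull out -1: (-72/8549) = (-1/8549)·(72/8549). Since 8549 ≡ 1 (mod 4), (-1/8549) = +1. Now have (72/8549).
Factor out 2: 72 = 2^3·9. Since 8549 ≡ 5 (mod 8), (2/8549) = -1, and (2/8549)^3 = -1. Now have -(9/8549).
9 ≡ 1 (mod 4), so quadratic reciprocity gives (9/8549) = (8549/9). Reduce: 8549 ≡ 8 (mod 9). Now have -(8/9).
Factor out 2: 8 = 2^3. Since 9 ≡ 1 (mod 8), (2/9) = +1, and (2/9)^3 = +1. Now have -(1/9).
(1/9) = 1. Collecting the sign factors: -1.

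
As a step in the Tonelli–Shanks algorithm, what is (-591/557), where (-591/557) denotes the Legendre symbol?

(-591/557)
  = (591/557)    [557 ≡ 1 mod 4 ⇒ (-1/557) = +1]
  = (34/557)    [591 ≡ 34 mod 557]
  = -(17/557)    [557 ≡ 5 mod 8 ⇒ (2/557) = -1]
  = -(557/17)    [QR: 17 ≡ 1 mod 4, sign kept]
  = -(13/17)    [557 ≡ 13 mod 17]
  = -(17/13)    [QR: 13 ≡ 1 mod 4, sign kept]
  = -(4/13)    [17 ≡ 4 mod 13]
  = -(1/13)    [13 ≡ 5 mod 8 ⇒ (2/13)^2 = +1]
  = -1    [(1/13) = 1]

-1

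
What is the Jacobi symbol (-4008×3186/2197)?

1

By multiplicativity, (-4008·3186/2197) = (-4008/2197)·(3186/2197).
First factor (-4008/2197):
Reduce the numerator: -4008 ≡ 386 (mod 2197), so (-4008/2197) = (386/2197).
Factor out 2: 386 = 2·193. Since 2197 ≡ 5 (mod 8), (2/2197) = -1. Now have -(193/2197).
193 ≡ 1 (mod 4), so quadratic reciprocity gives (193/2197) = (2197/193). Reduce: 2197 ≡ 74 (mod 193). Now have -(74/193).
Factor out 2: 74 = 2·37. Since 193 ≡ 1 (mod 8), (2/193) = +1. Now have -(37/193).
37 ≡ 1 (mod 4), so quadratic reciprocity gives (37/193) = (193/37). Reduce: 193 ≡ 8 (mod 37). Now have -(8/37).
Factor out 2: 8 = 2^3. Since 37 ≡ 5 (mod 8), (2/37) = -1, and (2/37)^3 = -1. Now have (1/37).
(1/37) = 1. Collecting the sign factors: 1.
Second factor (3186/2197):
Reduce the numerator: 3186 ≡ 989 (mod 2197), so (3186/2197) = (989/2197).
989 ≡ 1 (mod 4), so quadratic reciprocity gives (989/2197) = (2197/989). Reduce: 2197 ≡ 219 (mod 989). Now have (219/989).
989 ≡ 1 (mod 4), so quadratic reciprocity gives (219/989) = (989/219). Reduce: 989 ≡ 113 (mod 219). Now have (113/219).
113 ≡ 1 (mod 4), so quadratic reciprocity gives (113/219) = (219/113). Reduce: 219 ≡ 106 (mod 113). Now have (106/113).
Factor out 2: 106 = 2·53. Since 113 ≡ 1 (mod 8), (2/113) = +1. Now have (53/113).
53 ≡ 1 (mod 4), so quadratic reciprocity gives (53/113) = (113/53). Reduce: 113 ≡ 7 (mod 53). Now have (7/53).
53 ≡ 1 (mod 4), so quadratic reciprocity gives (7/53) = (53/7). Reduce: 53 ≡ 4 (mod 7). Now have (4/7).
Factor out 2: 4 = 2^2. Since 7 ≡ 7 (mod 8), (2/7) = +1, and (2/7)^2 = +1. Now have (1/7).
(1/7) = 1. Collecting the sign factors: 1.
Product: (1)·(1) = 1.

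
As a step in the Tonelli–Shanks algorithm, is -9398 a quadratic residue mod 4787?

yes

Pull out -1: (-9398/4787) = (-1/4787)·(9398/4787). Since 4787 ≡ 3 (mod 4), (-1/4787) = -1. Now have -(9398/4787).
Reduce the numerator: 9398 ≡ 4611 (mod 4787), so (9398/4787) = (4611/4787).
Both 4611 ≡ 3 and 4787 ≡ 3 (mod 4), so reciprocity gives (4611/4787) = -(4787/4611). Reduce: 4787 ≡ 176 (mod 4611). Now have (176/4611).
Factor out 2: 176 = 2^4·11. Since 4611 ≡ 3 (mod 8), (2/4611) = -1, and (2/4611)^4 = +1. Now have (11/4611).
Both 11 ≡ 3 and 4611 ≡ 3 (mod 4), so reciprocity gives (11/4611) = -(4611/11). Reduce: 4611 ≡ 2 (mod 11). Now have -(2/11).
Factor out 2: 2 = 2. Since 11 ≡ 3 (mod 8), (2/11) = -1. Now have (1/11).
(1/11) = 1. Collecting the sign factors: 1.
The Legendre symbol is 1, so x^2 ≡ -9398 (mod 4787) has solution.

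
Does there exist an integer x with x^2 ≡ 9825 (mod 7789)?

yes

(9825/7789)
  = (2036/7789)    [9825 ≡ 2036 mod 7789]
  = (509/7789)    [7789 ≡ 5 mod 8 ⇒ (2/7789)^2 = +1]
  = (7789/509)    [QR: 509 ≡ 1 mod 4, sign kept]
  = (154/509)    [7789 ≡ 154 mod 509]
  = -(77/509)    [509 ≡ 5 mod 8 ⇒ (2/509) = -1]
  = -(509/77)    [QR: 77 ≡ 1 mod 4, sign kept]
  = -(47/77)    [509 ≡ 47 mod 77]
  = -(77/47)    [QR: 77 ≡ 1 mod 4, sign kept]
  = -(30/47)    [77 ≡ 30 mod 47]
  = -(15/47)    [47 ≡ 7 mod 8 ⇒ (2/47) = +1]
  = (47/15)    [QR: both ≡ 3 mod 4, sign flips]
  = (2/15)    [47 ≡ 2 mod 15]
  = (1/15)    [15 ≡ 7 mod 8 ⇒ (2/15) = +1]
  = 1    [(1/15) = 1]
(9825/7789) = 1, and 7789 is prime, so 9825 is a quadratic residue mod 7789.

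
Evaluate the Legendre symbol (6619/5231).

1

(6619/5231)
  = (1388/5231)    [6619 ≡ 1388 mod 5231]
  = (347/5231)    [5231 ≡ 7 mod 8 ⇒ (2/5231)^2 = +1]
  = -(5231/347)    [QR: both ≡ 3 mod 4, sign flips]
  = -(26/347)    [5231 ≡ 26 mod 347]
  = (13/347)    [347 ≡ 3 mod 8 ⇒ (2/347) = -1]
  = (347/13)    [QR: 13 ≡ 1 mod 4, sign kept]
  = (9/13)    [347 ≡ 9 mod 13]
  = (13/9)    [QR: 9 ≡ 1 mod 4, sign kept]
  = (4/9)    [13 ≡ 4 mod 9]
  = (1/9)    [9 ≡ 1 mod 8 ⇒ (2/9)^2 = +1]
  = 1    [(1/9) = 1]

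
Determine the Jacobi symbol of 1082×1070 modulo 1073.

-1

By multiplicativity, (1082·1070 / 1073) = (1082 / 1073)·(1070 / 1073).
First factor (1082 / 1073):
Reduce the numerator: 1082 ≡ 9 (mod 1073), so (1082 / 1073) = (9 / 1073).
9 ≡ 1 (mod 4), so quadratic reciprocity gives (9 / 1073) = (1073 / 9). Reduce: 1073 ≡ 2 (mod 9). Now have (2 / 9).
Factor out 2: 2 = 2. Since 9 ≡ 1 (mod 8), (2 / 9) = +1. Now have (1 / 9).
(1 / 9) = 1. Collecting the sign factors: 1.
Second factor (1070 / 1073):
Factor out 2: 1070 = 2·535. Since 1073 ≡ 1 (mod 8), (2 / 1073) = +1. Now have (535 / 1073).
1073 ≡ 1 (mod 4), so quadratic reciprocity gives (535 / 1073) = (1073 / 535). Reduce: 1073 ≡ 3 (mod 535). Now have (3 / 535).
Both 3 ≡ 3 and 535 ≡ 3 (mod 4), so reciprocity gives (3 / 535) = -(535 / 3). Reduce: 535 ≡ 1 (mod 3). Now have -(1 / 3).
(1 / 3) = 1. Collecting the sign factors: -1.
Product: (1)·(-1) = -1.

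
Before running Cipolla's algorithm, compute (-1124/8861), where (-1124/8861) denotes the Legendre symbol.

-1

(-1124/8861)
  = (7737/8861)    [-1124 ≡ 7737 mod 8861]
  = (8861/7737)    [QR: 7737 ≡ 1 mod 4, sign kept]
  = (1124/7737)    [8861 ≡ 1124 mod 7737]
  = (281/7737)    [7737 ≡ 1 mod 8 ⇒ (2/7737)^2 = +1]
  = (7737/281)    [QR: 281 ≡ 1 mod 4, sign kept]
  = (150/281)    [7737 ≡ 150 mod 281]
  = (75/281)    [281 ≡ 1 mod 8 ⇒ (2/281) = +1]
  = (281/75)    [QR: 281 ≡ 1 mod 4, sign kept]
  = (56/75)    [281 ≡ 56 mod 75]
  = -(7/75)    [75 ≡ 3 mod 8 ⇒ (2/75)^3 = -1]
  = (75/7)    [QR: both ≡ 3 mod 4, sign flips]
  = (5/7)    [75 ≡ 5 mod 7]
  = (7/5)    [QR: 5 ≡ 1 mod 4, sign kept]
  = (2/5)    [7 ≡ 2 mod 5]
  = -(1/5)    [5 ≡ 5 mod 8 ⇒ (2/5) = -1]
  = -1    [(1/5) = 1]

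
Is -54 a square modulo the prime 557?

yes

Pull out -1: (-54/557) = (-1/557)·(54/557). Since 557 ≡ 1 (mod 4), (-1/557) = +1. Now have (54/557).
Factor out 2: 54 = 2·27. Since 557 ≡ 5 (mod 8), (2/557) = -1. Now have -(27/557).
557 ≡ 1 (mod 4), so quadratic reciprocity gives (27/557) = (557/27). Reduce: 557 ≡ 17 (mod 27). Now have -(17/27).
17 ≡ 1 (mod 4), so quadratic reciprocity gives (17/27) = (27/17). Reduce: 27 ≡ 10 (mod 17). Now have -(10/17).
Factor out 2: 10 = 2·5. Since 17 ≡ 1 (mod 8), (2/17) = +1. Now have -(5/17).
5 ≡ 1 (mod 4), so quadratic reciprocity gives (5/17) = (17/5). Reduce: 17 ≡ 2 (mod 5). Now have -(2/5).
Factor out 2: 2 = 2. Since 5 ≡ 5 (mod 8), (2/5) = -1. Now have (1/5).
(1/5) = 1. Collecting the sign factors: 1.
(-54/557) = 1, and 557 is prime, so -54 is a quadratic residue mod 557.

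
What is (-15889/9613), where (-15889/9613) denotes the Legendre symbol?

(-15889/9613)
  = (3337/9613)    [-15889 ≡ 3337 mod 9613]
  = (9613/3337)    [QR: 3337 ≡ 1 mod 4, sign kept]
  = (2939/3337)    [9613 ≡ 2939 mod 3337]
  = (3337/2939)    [QR: 3337 ≡ 1 mod 4, sign kept]
  = (398/2939)    [3337 ≡ 398 mod 2939]
  = -(199/2939)    [2939 ≡ 3 mod 8 ⇒ (2/2939) = -1]
  = (2939/199)    [QR: both ≡ 3 mod 4, sign flips]
  = (153/199)    [2939 ≡ 153 mod 199]
  = (199/153)    [QR: 153 ≡ 1 mod 4, sign kept]
  = (46/153)    [199 ≡ 46 mod 153]
  = (23/153)    [153 ≡ 1 mod 8 ⇒ (2/153) = +1]
  = (153/23)    [QR: 153 ≡ 1 mod 4, sign kept]
  = (15/23)    [153 ≡ 15 mod 23]
  = -(23/15)    [QR: both ≡ 3 mod 4, sign flips]
  = -(8/15)    [23 ≡ 8 mod 15]
  = -(1/15)    [15 ≡ 7 mod 8 ⇒ (2/15)^3 = +1]
  = -1    [(1/15) = 1]

-1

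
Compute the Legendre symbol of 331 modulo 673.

(331|673)
  = (673|331)    [QR: 673 ≡ 1 mod 4, sign kept]
  = (11|331)    [673 ≡ 11 mod 331]
  = -(331|11)    [QR: both ≡ 3 mod 4, sign flips]
  = -(1|11)    [331 ≡ 1 mod 11]
  = -1    [(1|11) = 1]

-1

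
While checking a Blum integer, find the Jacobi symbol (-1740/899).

(-1740/899)
  = (58/899)    [-1740 ≡ 58 mod 899]
  = -(29/899)    [899 ≡ 3 mod 8 ⇒ (2/899) = -1]
  = -(899/29)    [QR: 29 ≡ 1 mod 4, sign kept]
  = -(0/29)    [899 ≡ 0 mod 29]
  = 0    [numerator 0, gcd > 1]

0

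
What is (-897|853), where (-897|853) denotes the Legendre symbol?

-1

(-897|853)
  = (809|853)    [-897 ≡ 809 mod 853]
  = (853|809)    [QR: 809 ≡ 1 mod 4, sign kept]
  = (44|809)    [853 ≡ 44 mod 809]
  = (11|809)    [809 ≡ 1 mod 8 ⇒ (2|809)^2 = +1]
  = (809|11)    [QR: 809 ≡ 1 mod 4, sign kept]
  = (6|11)    [809 ≡ 6 mod 11]
  = -(3|11)    [11 ≡ 3 mod 8 ⇒ (2|11) = -1]
  = (11|3)    [QR: both ≡ 3 mod 4, sign flips]
  = (2|3)    [11 ≡ 2 mod 3]
  = -(1|3)    [3 ≡ 3 mod 8 ⇒ (2|3) = -1]
  = -1    [(1|3) = 1]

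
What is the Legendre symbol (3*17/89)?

By multiplicativity, (3·17/89) = (3/89)·(17/89).
First factor (3/89):
89 ≡ 1 (mod 4), so quadratic reciprocity gives (3/89) = (89/3). Reduce: 89 ≡ 2 (mod 3). Now have (2/3).
Factor out 2: 2 = 2. Since 3 ≡ 3 (mod 8), (2/3) = -1. Now have -(1/3).
(1/3) = 1. Collecting the sign factors: -1.
Second factor (17/89):
17 ≡ 1 (mod 4), so quadratic reciprocity gives (17/89) = (89/17). Reduce: 89 ≡ 4 (mod 17). Now have (4/17).
Factor out 2: 4 = 2^2. Since 17 ≡ 1 (mod 8), (2/17) = +1, and (2/17)^2 = +1. Now have (1/17).
(1/17) = 1. Collecting the sign factors: 1.
Product: (-1)·(1) = -1.

-1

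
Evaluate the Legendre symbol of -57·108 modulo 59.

By multiplicativity, (-57·108 / 59) = (-57 / 59)·(108 / 59).
First factor (-57 / 59):
Reduce the numerator: -57 ≡ 2 (mod 59), so (-57 / 59) = (2 / 59).
Factor out 2: 2 = 2. Since 59 ≡ 3 (mod 8), (2 / 59) = -1. Now have -(1 / 59).
(1 / 59) = 1. Collecting the sign factors: -1.
Second factor (108 / 59):
Reduce the numerator: 108 ≡ 49 (mod 59), so (108 / 59) = (49 / 59).
49 ≡ 1 (mod 4), so quadratic reciprocity gives (49 / 59) = (59 / 49). Reduce: 59 ≡ 10 (mod 49). Now have (10 / 49).
Factor out 2: 10 = 2·5. Since 49 ≡ 1 (mod 8), (2 / 49) = +1. Now have (5 / 49).
5 ≡ 1 (mod 4), so quadratic reciprocity gives (5 / 49) = (49 / 5). Reduce: 49 ≡ 4 (mod 5). Now have (4 / 5).
Factor out 2: 4 = 2^2. Since 5 ≡ 5 (mod 8), (2 / 5) = -1, and (2 / 5)^2 = +1. Now have (1 / 5).
(1 / 5) = 1. Collecting the sign factors: 1.
Product: (-1)·(1) = -1.

-1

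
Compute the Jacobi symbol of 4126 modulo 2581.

-1

(4126 / 2581)
  = (1545 / 2581)    [4126 ≡ 1545 mod 2581]
  = (2581 / 1545)    [QR: 1545 ≡ 1 mod 4, sign kept]
  = (1036 / 1545)    [2581 ≡ 1036 mod 1545]
  = (259 / 1545)    [1545 ≡ 1 mod 8 ⇒ (2 / 1545)^2 = +1]
  = (1545 / 259)    [QR: 1545 ≡ 1 mod 4, sign kept]
  = (250 / 259)    [1545 ≡ 250 mod 259]
  = -(125 / 259)    [259 ≡ 3 mod 8 ⇒ (2 / 259) = -1]
  = -(259 / 125)    [QR: 125 ≡ 1 mod 4, sign kept]
  = -(9 / 125)    [259 ≡ 9 mod 125]
  = -(125 / 9)    [QR: 9 ≡ 1 mod 4, sign kept]
  = -(8 / 9)    [125 ≡ 8 mod 9]
  = -(1 / 9)    [9 ≡ 1 mod 8 ⇒ (2 / 9)^3 = +1]
  = -1    [(1 / 9) = 1]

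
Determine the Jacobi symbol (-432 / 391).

(-432 / 391)
  = -(432 / 391)    [391 ≡ 3 mod 4 ⇒ (-1 / 391) = -1]
  = -(41 / 391)    [432 ≡ 41 mod 391]
  = -(391 / 41)    [QR: 41 ≡ 1 mod 4, sign kept]
  = -(22 / 41)    [391 ≡ 22 mod 41]
  = -(11 / 41)    [41 ≡ 1 mod 8 ⇒ (2 / 41) = +1]
  = -(41 / 11)    [QR: 41 ≡ 1 mod 4, sign kept]
  = -(8 / 11)    [41 ≡ 8 mod 11]
  = (1 / 11)    [11 ≡ 3 mod 8 ⇒ (2 / 11)^3 = -1]
  = 1    [(1 / 11) = 1]

1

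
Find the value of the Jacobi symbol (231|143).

0

(231|143)
  = (88|143)    [231 ≡ 88 mod 143]
  = (11|143)    [143 ≡ 7 mod 8 ⇒ (2|143)^3 = +1]
  = -(143|11)    [QR: both ≡ 3 mod 4, sign flips]
  = -(0|11)    [143 ≡ 0 mod 11]
  = 0    [numerator 0, gcd > 1]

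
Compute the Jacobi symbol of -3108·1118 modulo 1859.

By multiplicativity, (-3108·1118 / 1859) = (-3108 / 1859)·(1118 / 1859).
First factor (-3108 / 1859):
Reduce the numerator: -3108 ≡ 610 (mod 1859), so (-3108 / 1859) = (610 / 1859).
Factor out 2: 610 = 2·305. Since 1859 ≡ 3 (mod 8), (2 / 1859) = -1. Now have -(305 / 1859).
305 ≡ 1 (mod 4), so quadratic reciprocity gives (305 / 1859) = (1859 / 305). Reduce: 1859 ≡ 29 (mod 305). Now have -(29 / 305).
29 ≡ 1 (mod 4), so quadratic reciprocity gives (29 / 305) = (305 / 29). Reduce: 305 ≡ 15 (mod 29). Now have -(15 / 29).
29 ≡ 1 (mod 4), so quadratic reciprocity gives (15 / 29) = (29 / 15). Reduce: 29 ≡ 14 (mod 15). Now have -(14 / 15).
Factor out 2: 14 = 2·7. Since 15 ≡ 7 (mod 8), (2 / 15) = +1. Now have -(7 / 15).
Both 7 ≡ 3 and 15 ≡ 3 (mod 4), so reciprocity gives (7 / 15) = -(15 / 7). Reduce: 15 ≡ 1 (mod 7). Now have (1 / 7).
(1 / 7) = 1. Collecting the sign factors: 1.
Second factor (1118 / 1859):
Factor out 2: 1118 = 2·559. Since 1859 ≡ 3 (mod 8), (2 / 1859) = -1. Now have -(559 / 1859).
Both 559 ≡ 3 and 1859 ≡ 3 (mod 4), so reciprocity gives (559 / 1859) = -(1859 / 559). Reduce: 1859 ≡ 182 (mod 559). Now have (182 / 559).
Factor out 2: 182 = 2·91. Since 559 ≡ 7 (mod 8), (2 / 559) = +1. Now have (91 / 559).
Both 91 ≡ 3 and 559 ≡ 3 (mod 4), so reciprocity gives (91 / 559) = -(559 / 91). Reduce: 559 ≡ 13 (mod 91). Now have -(13 / 91).
13 ≡ 1 (mod 4), so quadratic reciprocity gives (13 / 91) = (91 / 13). Reduce: 91 ≡ 0 (mod 13). Now have -(0 / 13).
The numerator is now 0 with denominator 13 > 1: the symbol is 0.
Product: (1)·(0) = 0.

0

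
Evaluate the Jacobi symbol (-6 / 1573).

-1

(-6 / 1573)
  = (6 / 1573)    [1573 ≡ 1 mod 4 ⇒ (-1 / 1573) = +1]
  = -(3 / 1573)    [1573 ≡ 5 mod 8 ⇒ (2 / 1573) = -1]
  = -(1573 / 3)    [QR: 1573 ≡ 1 mod 4, sign kept]
  = -(1 / 3)    [1573 ≡ 1 mod 3]
  = -1    [(1 / 3) = 1]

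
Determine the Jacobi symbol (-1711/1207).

-1

(-1711/1207)
  = (703/1207)    [-1711 ≡ 703 mod 1207]
  = -(1207/703)    [QR: both ≡ 3 mod 4, sign flips]
  = -(504/703)    [1207 ≡ 504 mod 703]
  = -(63/703)    [703 ≡ 7 mod 8 ⇒ (2/703)^3 = +1]
  = (703/63)    [QR: both ≡ 3 mod 4, sign flips]
  = (10/63)    [703 ≡ 10 mod 63]
  = (5/63)    [63 ≡ 7 mod 8 ⇒ (2/63) = +1]
  = (63/5)    [QR: 5 ≡ 1 mod 4, sign kept]
  = (3/5)    [63 ≡ 3 mod 5]
  = (5/3)    [QR: 5 ≡ 1 mod 4, sign kept]
  = (2/3)    [5 ≡ 2 mod 3]
  = -(1/3)    [3 ≡ 3 mod 8 ⇒ (2/3) = -1]
  = -1    [(1/3) = 1]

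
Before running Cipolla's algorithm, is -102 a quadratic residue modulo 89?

no

(-102/89)
  = (102/89)    [89 ≡ 1 mod 4 ⇒ (-1/89) = +1]
  = (13/89)    [102 ≡ 13 mod 89]
  = (89/13)    [QR: 13 ≡ 1 mod 4, sign kept]
  = (11/13)    [89 ≡ 11 mod 13]
  = (13/11)    [QR: 13 ≡ 1 mod 4, sign kept]
  = (2/11)    [13 ≡ 2 mod 11]
  = -(1/11)    [11 ≡ 3 mod 8 ⇒ (2/11) = -1]
  = -1    [(1/11) = 1]
(-102/89) = -1, and 89 is prime, so -102 is not a quadratic residue mod 89.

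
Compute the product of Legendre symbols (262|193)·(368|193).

1

By multiplicativity, (262·368|193) = (262|193)·(368|193).
First factor (262|193):
(262|193)
  = (69|193)    [262 ≡ 69 mod 193]
  = (193|69)    [QR: 69 ≡ 1 mod 4, sign kept]
  = (55|69)    [193 ≡ 55 mod 69]
  = (69|55)    [QR: 69 ≡ 1 mod 4, sign kept]
  = (14|55)    [69 ≡ 14 mod 55]
  = (7|55)    [55 ≡ 7 mod 8 ⇒ (2|55) = +1]
  = -(55|7)    [QR: both ≡ 3 mod 4, sign flips]
  = -(6|7)    [55 ≡ 6 mod 7]
  = -(3|7)    [7 ≡ 7 mod 8 ⇒ (2|7) = +1]
  = (7|3)    [QR: both ≡ 3 mod 4, sign flips]
  = (1|3)    [7 ≡ 1 mod 3]
  = 1    [(1|3) = 1]
Second factor (368|193):
(368|193)
  = (175|193)    [368 ≡ 175 mod 193]
  = (193|175)    [QR: 193 ≡ 1 mod 4, sign kept]
  = (18|175)    [193 ≡ 18 mod 175]
  = (9|175)    [175 ≡ 7 mod 8 ⇒ (2|175) = +1]
  = (175|9)    [QR: 9 ≡ 1 mod 4, sign kept]
  = (4|9)    [175 ≡ 4 mod 9]
  = (1|9)    [9 ≡ 1 mod 8 ⇒ (2|9)^2 = +1]
  = 1    [(1|9) = 1]
Product: (1)·(1) = 1.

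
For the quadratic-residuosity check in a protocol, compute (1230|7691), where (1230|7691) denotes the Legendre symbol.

(1230|7691)
  = -(615|7691)    [7691 ≡ 3 mod 8 ⇒ (2|7691) = -1]
  = (7691|615)    [QR: both ≡ 3 mod 4, sign flips]
  = (311|615)    [7691 ≡ 311 mod 615]
  = -(615|311)    [QR: both ≡ 3 mod 4, sign flips]
  = -(304|311)    [615 ≡ 304 mod 311]
  = -(19|311)    [311 ≡ 7 mod 8 ⇒ (2|311)^4 = +1]
  = (311|19)    [QR: both ≡ 3 mod 4, sign flips]
  = (7|19)    [311 ≡ 7 mod 19]
  = -(19|7)    [QR: both ≡ 3 mod 4, sign flips]
  = -(5|7)    [19 ≡ 5 mod 7]
  = -(7|5)    [QR: 5 ≡ 1 mod 4, sign kept]
  = -(2|5)    [7 ≡ 2 mod 5]
  = (1|5)    [5 ≡ 5 mod 8 ⇒ (2|5) = -1]
  = 1    [(1|5) = 1]

1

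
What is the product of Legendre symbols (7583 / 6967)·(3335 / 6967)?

-1

By multiplicativity, (7583·3335 / 6967) = (7583 / 6967)·(3335 / 6967).
First factor (7583 / 6967):
Reduce the numerator: 7583 ≡ 616 (mod 6967), so (7583 / 6967) = (616 / 6967).
Factor out 2: 616 = 2^3·77. Since 6967 ≡ 7 (mod 8), (2 / 6967) = +1, and (2 / 6967)^3 = +1. Now have (77 / 6967).
77 ≡ 1 (mod 4), so quadratic reciprocity gives (77 / 6967) = (6967 / 77). Reduce: 6967 ≡ 37 (mod 77). Now have (37 / 77).
37 ≡ 1 (mod 4), so quadratic reciprocity gives (37 / 77) = (77 / 37). Reduce: 77 ≡ 3 (mod 37). Now have (3 / 37).
37 ≡ 1 (mod 4), so quadratic reciprocity gives (3 / 37) = (37 / 3). Reduce: 37 ≡ 1 (mod 3). Now have (1 / 3).
(1 / 3) = 1. Collecting the sign factors: 1.
Second factor (3335 / 6967):
Both 3335 ≡ 3 and 6967 ≡ 3 (mod 4), so reciprocity gives (3335 / 6967) = -(6967 / 3335). Reduce: 6967 ≡ 297 (mod 3335). Now have -(297 / 3335).
297 ≡ 1 (mod 4), so quadratic reciprocity gives (297 / 3335) = (3335 / 297). Reduce: 3335 ≡ 68 (mod 297). Now have -(68 / 297).
Factor out 2: 68 = 2^2·17. Since 297 ≡ 1 (mod 8), (2 / 297) = +1, and (2 / 297)^2 = +1. Now have -(17 / 297).
17 ≡ 1 (mod 4), so quadratic reciprocity gives (17 / 297) = (297 / 17). Reduce: 297 ≡ 8 (mod 17). Now have -(8 / 17).
Factor out 2: 8 = 2^3. Since 17 ≡ 1 (mod 8), (2 / 17) = +1, and (2 / 17)^3 = +1. Now have -(1 / 17).
(1 / 17) = 1. Collecting the sign factors: -1.
Product: (1)·(-1) = -1.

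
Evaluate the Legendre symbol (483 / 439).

(483 / 439)
  = (44 / 439)    [483 ≡ 44 mod 439]
  = (11 / 439)    [439 ≡ 7 mod 8 ⇒ (2 / 439)^2 = +1]
  = -(439 / 11)    [QR: both ≡ 3 mod 4, sign flips]
  = -(10 / 11)    [439 ≡ 10 mod 11]
  = (5 / 11)    [11 ≡ 3 mod 8 ⇒ (2 / 11) = -1]
  = (11 / 5)    [QR: 5 ≡ 1 mod 4, sign kept]
  = (1 / 5)    [11 ≡ 1 mod 5]
  = 1    [(1 / 5) = 1]

1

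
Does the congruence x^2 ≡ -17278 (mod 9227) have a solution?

no

Reduce the numerator: -17278 ≡ 1176 (mod 9227), so (-17278/9227) = (1176/9227).
Factor out 2: 1176 = 2^3·147. Since 9227 ≡ 3 (mod 8), (2/9227) = -1, and (2/9227)^3 = -1. Now have -(147/9227).
Both 147 ≡ 3 and 9227 ≡ 3 (mod 4), so reciprocity gives (147/9227) = -(9227/147). Reduce: 9227 ≡ 113 (mod 147). Now have (113/147).
113 ≡ 1 (mod 4), so quadratic reciprocity gives (113/147) = (147/113). Reduce: 147 ≡ 34 (mod 113). Now have (34/113).
Factor out 2: 34 = 2·17. Since 113 ≡ 1 (mod 8), (2/113) = +1. Now have (17/113).
17 ≡ 1 (mod 4), so quadratic reciprocity gives (17/113) = (113/17). Reduce: 113 ≡ 11 (mod 17). Now have (11/17).
17 ≡ 1 (mod 4), so quadratic reciprocity gives (11/17) = (17/11). Reduce: 17 ≡ 6 (mod 11). Now have (6/11).
Factor out 2: 6 = 2·3. Since 11 ≡ 3 (mod 8), (2/11) = -1. Now have -(3/11).
Both 3 ≡ 3 and 11 ≡ 3 (mod 4), so reciprocity gives (3/11) = -(11/3). Reduce: 11 ≡ 2 (mod 3). Now have (2/3).
Factor out 2: 2 = 2. Since 3 ≡ 3 (mod 8), (2/3) = -1. Now have -(1/3).
(1/3) = 1. Collecting the sign factors: -1.
(-17278/9227) = -1, and 9227 is prime, so -17278 is not a quadratic residue mod 9227.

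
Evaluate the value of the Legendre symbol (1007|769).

Reduce the numerator: 1007 ≡ 238 (mod 769), so (1007|769) = (238|769).
Factor out 2: 238 = 2·119. Since 769 ≡ 1 (mod 8), (2|769) = +1. Now have (119|769).
769 ≡ 1 (mod 4), so quadratic reciprocity gives (119|769) = (769|119). Reduce: 769 ≡ 55 (mod 119). Now have (55|119).
Both 55 ≡ 3 and 119 ≡ 3 (mod 4), so reciprocity gives (55|119) = -(119|55). Reduce: 119 ≡ 9 (mod 55). Now have -(9|55).
9 ≡ 1 (mod 4), so quadratic reciprocity gives (9|55) = (55|9). Reduce: 55 ≡ 1 (mod 9). Now have -(1|9).
(1|9) = 1. Collecting the sign factors: -1.

-1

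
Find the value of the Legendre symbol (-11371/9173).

(-11371/9173)
  = (11371/9173)    [9173 ≡ 1 mod 4 ⇒ (-1/9173) = +1]
  = (2198/9173)    [11371 ≡ 2198 mod 9173]
  = -(1099/9173)    [9173 ≡ 5 mod 8 ⇒ (2/9173) = -1]
  = -(9173/1099)    [QR: 9173 ≡ 1 mod 4, sign kept]
  = -(381/1099)    [9173 ≡ 381 mod 1099]
  = -(1099/381)    [QR: 381 ≡ 1 mod 4, sign kept]
  = -(337/381)    [1099 ≡ 337 mod 381]
  = -(381/337)    [QR: 337 ≡ 1 mod 4, sign kept]
  = -(44/337)    [381 ≡ 44 mod 337]
  = -(11/337)    [337 ≡ 1 mod 8 ⇒ (2/337)^2 = +1]
  = -(337/11)    [QR: 337 ≡ 1 mod 4, sign kept]
  = -(7/11)    [337 ≡ 7 mod 11]
  = (11/7)    [QR: both ≡ 3 mod 4, sign flips]
  = (4/7)    [11 ≡ 4 mod 7]
  = (1/7)    [7 ≡ 7 mod 8 ⇒ (2/7)^2 = +1]
  = 1    [(1/7) = 1]

1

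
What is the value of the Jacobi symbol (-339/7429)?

-1

(-339/7429)
  = (7090/7429)    [-339 ≡ 7090 mod 7429]
  = -(3545/7429)    [7429 ≡ 5 mod 8 ⇒ (2/7429) = -1]
  = -(7429/3545)    [QR: 3545 ≡ 1 mod 4, sign kept]
  = -(339/3545)    [7429 ≡ 339 mod 3545]
  = -(3545/339)    [QR: 3545 ≡ 1 mod 4, sign kept]
  = -(155/339)    [3545 ≡ 155 mod 339]
  = (339/155)    [QR: both ≡ 3 mod 4, sign flips]
  = (29/155)    [339 ≡ 29 mod 155]
  = (155/29)    [QR: 29 ≡ 1 mod 4, sign kept]
  = (10/29)    [155 ≡ 10 mod 29]
  = -(5/29)    [29 ≡ 5 mod 8 ⇒ (2/29) = -1]
  = -(29/5)    [QR: 5 ≡ 1 mod 4, sign kept]
  = -(4/5)    [29 ≡ 4 mod 5]
  = -(1/5)    [5 ≡ 5 mod 8 ⇒ (2/5)^2 = +1]
  = -1    [(1/5) = 1]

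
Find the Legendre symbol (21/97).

21 ≡ 1 (mod 4), so quadratic reciprocity gives (21/97) = (97/21). Reduce: 97 ≡ 13 (mod 21). Now have (13/21).
13 ≡ 1 (mod 4), so quadratic reciprocity gives (13/21) = (21/13). Reduce: 21 ≡ 8 (mod 13). Now have (8/13).
Factor out 2: 8 = 2^3. Since 13 ≡ 5 (mod 8), (2/13) = -1, and (2/13)^3 = -1. Now have -(1/13).
(1/13) = 1. Collecting the sign factors: -1.

-1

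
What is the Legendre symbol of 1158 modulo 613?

1

(1158/613)
  = (545/613)    [1158 ≡ 545 mod 613]
  = (613/545)    [QR: 545 ≡ 1 mod 4, sign kept]
  = (68/545)    [613 ≡ 68 mod 545]
  = (17/545)    [545 ≡ 1 mod 8 ⇒ (2/545)^2 = +1]
  = (545/17)    [QR: 17 ≡ 1 mod 4, sign kept]
  = (1/17)    [545 ≡ 1 mod 17]
  = 1    [(1/17) = 1]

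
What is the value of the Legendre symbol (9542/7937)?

1

(9542/7937)
  = (1605/7937)    [9542 ≡ 1605 mod 7937]
  = (7937/1605)    [QR: 1605 ≡ 1 mod 4, sign kept]
  = (1517/1605)    [7937 ≡ 1517 mod 1605]
  = (1605/1517)    [QR: 1517 ≡ 1 mod 4, sign kept]
  = (88/1517)    [1605 ≡ 88 mod 1517]
  = -(11/1517)    [1517 ≡ 5 mod 8 ⇒ (2/1517)^3 = -1]
  = -(1517/11)    [QR: 1517 ≡ 1 mod 4, sign kept]
  = -(10/11)    [1517 ≡ 10 mod 11]
  = (5/11)    [11 ≡ 3 mod 8 ⇒ (2/11) = -1]
  = (11/5)    [QR: 5 ≡ 1 mod 4, sign kept]
  = (1/5)    [11 ≡ 1 mod 5]
  = 1    [(1/5) = 1]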